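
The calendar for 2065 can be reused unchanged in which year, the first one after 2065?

2071

Two years share a calendar iff Jan 1 falls on the same weekday and both are leap or both are common. 2065: Jan 1 is Thursday, common year.
2066: Jan 1 Friday, common
2067: Jan 1 Saturday, common
2068: Jan 1 Sunday, leap
2069: Jan 1 Tuesday, common
2070: Jan 1 Wednesday, common
2071: Jan 1 Thursday, common
2071 matches on both conditions.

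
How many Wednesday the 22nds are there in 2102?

Check the 22nd of each month of 2102: Jan 22: Sun, Feb 22: Wed, Mar 22: Wed, Apr 22: Sat, May 22: Mon, Jun 22: Thu, Jul 22: Sat, Aug 22: Tue, Sep 22: Fri, Oct 22: Sun, Nov 22: Wed, Dec 22: Fri.
Wednesday occurs in February, March, November — 3 months.

3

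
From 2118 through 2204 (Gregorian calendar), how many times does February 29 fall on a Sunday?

Leap years in 2118–2204: 21 of them.
Feb 29 weekday advances by 5 (mod 7) from one leap year to the next four years later (or differs when a century non-leap intervenes).
Leap-day weekdays: 2120:Thu 2124:Tue 2128:Sun✓ 2132:Fri 2136:Wed 2140:Mon 2144:Sat 2148:Thu 2152:Tue 2156:Sun✓ 2160:Fri 2164:Wed 2168:Mon 2172:Sat 2176:Thu 2180:Tue 2184:Sun✓ 2188:Fri 2192:Wed 2196:Mon 2204:Wed
Sunday: 2128, 2156, 2184 → 3.

3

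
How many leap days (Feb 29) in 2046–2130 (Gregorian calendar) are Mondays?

Leap years in 2046–2130: 20 of them.
Feb 29 weekday advances by 5 (mod 7) from one leap year to the next four years later (or differs when a century non-leap intervenes).
Leap-day weekdays: 2048:Sat 2052:Thu 2056:Tue 2060:Sun 2064:Fri 2068:Wed 2072:Mon✓ 2076:Sat 2080:Thu 2084:Tue 2088:Sun 2092:Fri 2096:Wed 2104:Fri 2108:Wed 2112:Mon✓ 2116:Sat 2120:Thu 2124:Tue 2128:Sun
Monday: 2072, 2112 → 2.

2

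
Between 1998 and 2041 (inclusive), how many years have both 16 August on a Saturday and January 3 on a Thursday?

2

Check each year's weekday for 16 August and January 3:
  1998: Sun/Sat  1999: Mon/Sun  2000: Wed/Mon  2001: Thu/Wed  2002: Fri/Thu  2003: Sat/Fri  2004: Mon/Sat  2005: Tue/Mon  2006: Wed/Tue  2007: Thu/Wed  2008: Sat/Thu ✓  2009: Sun/Sat  2010: Mon/Sun  2011: Tue/Mon  …(16 more)…  2028: Wed/Mon  2029: Thu/Wed  2030: Fri/Thu  2031: Sat/Fri  2032: Mon/Sat  2033: Tue/Mon  2034: Wed/Tue  2035: Thu/Wed  2036: Sat/Thu ✓  2037: Sun/Sat  2038: Mon/Sun  2039: Tue/Mon  2040: Thu/Tue  2041: Fri/Thu
Both conditions hold in: 2008, 2036 — 2.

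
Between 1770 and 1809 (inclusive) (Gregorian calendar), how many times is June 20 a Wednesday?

6

Track June 20's weekday year by year (advancing +1, or +2 across a Feb 29):
  1770: Wed ✓  1771: Thu (+1)  1772: Sat (+2)  1773: Sun (+1)  1774: Mon (+1)
  1775: Tue (+1)  1776: Thu (+2)  1777: Fri (+1)  1778: Sat (+1)  1779: Sun (+1)
  1780: Tue (+2)  1781: Wed (+1) ✓  1782: Thu (+1)  1783: Fri (+1)  … (12 more years) …
  1796: Mon (+2)  1797: Tue (+1)  1798: Wed (+1) ✓  1799: Thu (+1)  1800: Fri (+1)
  1801: Sat (+1)  1802: Sun (+1)  1803: Mon (+1)  1804: Wed (+2) ✓  1805: Thu (+1)
  1806: Fri (+1)  1807: Sat (+1)  1808: Mon (+2)  1809: Tue (+1)
Wednesday years: 1770, 1781, 1787, 1792, 1798, 1804 — 6 in total.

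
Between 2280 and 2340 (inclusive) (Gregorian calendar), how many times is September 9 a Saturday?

Track September 9's weekday year by year (advancing +1, or +2 across a Feb 29):
  2280: Thu  2281: Fri (+1)  2282: Sat (+1) ✓  2283: Sun (+1)  2284: Tue (+2)
  2285: Wed (+1)  2286: Thu (+1)  2287: Fri (+1)  2288: Sun (+2)  2289: Mon (+1)
  2290: Tue (+1)  2291: Wed (+1)  2292: Fri (+2)  2293: Sat (+1) ✓  … (33 more years) …
  2327: Fri (+1)  2328: Sun (+2)  2329: Mon (+1)  2330: Tue (+1)  2331: Wed (+1)
  2332: Fri (+2)  2333: Sat (+1) ✓  2334: Sun (+1)  2335: Mon (+1)  2336: Wed (+2)
  2337: Thu (+1)  2338: Fri (+1)  2339: Sat (+1) ✓  2340: Mon (+2)
Saturday years: 2282, 2293, 2299, 2305, 2311, 2316, 2322, 2333, 2339 — 9 in total.

9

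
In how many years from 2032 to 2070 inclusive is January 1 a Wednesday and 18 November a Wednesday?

Check each year's weekday for January 1 and 18 November:
  2032: Thu/Thu  2033: Sat/Fri  2034: Sun/Sat  2035: Mon/Sun  2036: Tue/Tue  2037: Thu/Wed  2038: Fri/Thu  2039: Sat/Fri  2040: Sun/Sun  2041: Tue/Mon  2042: Wed/Tue  2043: Thu/Wed  2044: Fri/Fri  2045: Sun/Sat  …(11 more)…  2057: Mon/Sun  2058: Tue/Mon  2059: Wed/Tue  2060: Thu/Thu  2061: Sat/Fri  2062: Sun/Sat  2063: Mon/Sun  2064: Tue/Tue  2065: Thu/Wed  2066: Fri/Thu  2067: Sat/Fri  2068: Sun/Sun  2069: Tue/Mon  2070: Wed/Tue
Both conditions hold in: 2048 — 1.

1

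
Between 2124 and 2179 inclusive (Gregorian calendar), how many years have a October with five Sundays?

24

October has 31 days; it has five Sundays when Sunday falls among the first (month-length − 28) days — i.e. when October 1 is one of Sunday/Saturday/Friday.
October 1 by year: 2124:Sun✓ 2125:Mon 2126:Tue 2127:Wed 2128:Fri✓ 2129:Sat✓ 2130:Sun✓ 2131:Mon 2132:Wed 2133:Thu 2134:Fri✓ 2135:Sat✓ 2136:Mon 2137:Tue 2138:Wed …(26 more)… 2165:Tue 2166:Wed 2167:Thu 2168:Sat✓ 2169:Sun✓ 2170:Mon 2171:Tue 2172:Thu 2173:Fri✓ 2174:Sat✓ 2175:Sun✓ 2176:Tue 2177:Wed 2178:Thu 2179:Fri✓
Years with five Sundays: 2124, 2128, 2129, 2130, 2134, 2135, 2140, 2141, 2145, 2146, 2147, 2151, 2152, 2156, 2157, 2158, 2162, 2163, 2168, 2169, 2173, 2174, 2175, 2179 → 24.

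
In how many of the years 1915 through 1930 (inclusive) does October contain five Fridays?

October has 31 days; it has five Fridays when Friday falls among the first (month-length − 28) days — i.e. when October 1 is one of Friday/Thursday/Wednesday.
October 1 by year: 1915:Fri✓ 1916:Sun 1917:Mon 1918:Tue 1919:Wed✓ 1920:Fri✓ 1921:Sat 1922:Sun 1923:Mon 1924:Wed✓ 1925:Thu✓ 1926:Fri✓ 1927:Sat 1928:Mon 1929:Tue 1930:Wed✓
Years with five Fridays: 1915, 1919, 1920, 1924, 1925, 1926, 1930 → 7.

7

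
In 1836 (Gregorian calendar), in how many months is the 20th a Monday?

Check the 20th of each month of 1836: Jan 20: Wed, Feb 20: Sat, Mar 20: Sun, Apr 20: Wed, May 20: Fri, Jun 20: Mon, Jul 20: Wed, Aug 20: Sat, Sep 20: Tue, Oct 20: Thu, Nov 20: Sun, Dec 20: Tue.
Monday occurs in June — 1 month.

1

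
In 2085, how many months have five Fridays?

4

A month of length L has five Fridays iff its first Friday is on day ≤ L−28 (so day 1–3 in a 31-day month, 1–2 in a 30-day month, day 1 in a leap February).
Checking each month of 2085: Jan starts Mon (31d); Feb starts Thu (28d); Mar starts Thu (31d) ✓; Apr starts Sun (30d); May starts Tue (31d); Jun starts Fri (30d) ✓; Jul starts Sun (31d); Aug starts Wed (31d) ✓; Sep starts Sat (30d); Oct starts Mon (31d); Nov starts Thu (30d) ✓; Dec starts Sat (31d).
Five-Friday months: March, June, August, November → 4.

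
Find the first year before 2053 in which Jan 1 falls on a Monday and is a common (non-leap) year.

Jan 1 advances by 2 weekdays after a leap year and by 1 after a common year.
2053: Jan 1 is Wednesday.
2052: Monday (leap)
2051: Sunday
2050: Saturday
2049: Friday
2048: Wednesday (leap)
2047: Tuesday
2046: Monday
2046 begins on a Monday and is a common year.

2046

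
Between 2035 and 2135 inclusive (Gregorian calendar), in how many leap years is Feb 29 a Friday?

Leap years in 2035–2135: 24 of them.
Feb 29 weekday advances by 5 (mod 7) from one leap year to the next four years later (or differs when a century non-leap intervenes).
Leap-day weekdays: 2036:Fri✓ 2040:Wed 2044:Mon 2048:Sat 2052:Thu 2056:Tue 2060:Sun 2064:Fri✓ 2068:Wed 2072:Mon 2076:Sat 2080:Thu 2084:Tue 2088:Sun 2092:Fri✓ 2096:Wed 2104:Fri✓ 2108:Wed 2112:Mon 2116:Sat 2120:Thu 2124:Tue 2128:Sun 2132:Fri✓
Friday: 2036, 2064, 2092, 2104, 2132 → 5.

5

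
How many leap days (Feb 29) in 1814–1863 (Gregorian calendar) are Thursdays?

Leap years in 1814–1863: 12 of them.
Feb 29 weekday advances by 5 (mod 7) from one leap year to the next four years later (or differs when a century non-leap intervenes).
Leap-day weekdays: 1816:Thu✓ 1820:Tue 1824:Sun 1828:Fri 1832:Wed 1836:Mon 1840:Sat 1844:Thu✓ 1848:Tue 1852:Sun 1856:Fri 1860:Wed
Thursday: 1816, 1844 → 2.

2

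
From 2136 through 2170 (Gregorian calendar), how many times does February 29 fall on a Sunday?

Leap years in 2136–2170: 9 of them.
Feb 29 weekday advances by 5 (mod 7) from one leap year to the next four years later (or differs when a century non-leap intervenes).
Leap-day weekdays: 2136:Wed 2140:Mon 2144:Sat 2148:Thu 2152:Tue 2156:Sun✓ 2160:Fri 2164:Wed 2168:Mon
Sunday: 2156 → 1.

1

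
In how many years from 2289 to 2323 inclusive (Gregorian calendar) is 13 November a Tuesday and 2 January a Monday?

Check each year's weekday for 13 November and 2 January:
  2289: Wed/Wed  2290: Thu/Thu  2291: Fri/Fri  2292: Sun/Sat  2293: Mon/Mon  2294: Tue/Tue  2295: Wed/Wed  2296: Fri/Thu  2297: Sat/Sat  2298: Sun/Sun  2299: Mon/Mon  2300: Tue/Tue  2301: Wed/Wed  2302: Thu/Thu  …(7 more)…  2310: Sun/Sun  2311: Mon/Mon  2312: Wed/Tue  2313: Thu/Thu  2314: Fri/Fri  2315: Sat/Sat  2316: Mon/Sun  2317: Tue/Tue  2318: Wed/Wed  2319: Thu/Thu  2320: Sat/Fri  2321: Sun/Sun  2322: Mon/Mon  2323: Tue/Tue
Both conditions hold in: no year — 0.

0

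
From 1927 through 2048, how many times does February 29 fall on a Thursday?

4

Leap years in 1927–2048: 31 of them.
Feb 29 weekday advances by 5 (mod 7) from one leap year to the next four years later (or differs when a century non-leap intervenes).
Leap-day weekdays: 1928:Wed 1932:Mon 1936:Sat 1940:Thu✓ 1944:Tue 1948:Sun 1952:Fri 1956:Wed 1960:Mon 1964:Sat 1968:Thu✓ 1972:Tue 1976:Sun …(5 more)… 2000:Tue 2004:Sun 2008:Fri 2012:Wed 2016:Mon 2020:Sat 2024:Thu✓ 2028:Tue 2032:Sun 2036:Fri 2040:Wed 2044:Mon 2048:Sat
Thursday: 1940, 1968, 1996, 2024 → 4.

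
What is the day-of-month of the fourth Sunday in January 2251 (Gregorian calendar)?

January 1, 2251 is a Wednesday, so the first Sunday is the 5th.
The fourth Sunday is 5 + 21 = 26.

26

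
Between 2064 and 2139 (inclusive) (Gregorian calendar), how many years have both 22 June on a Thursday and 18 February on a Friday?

2

Check each year's weekday for 22 June and 18 February:
  2064: Sun/Mon  2065: Mon/Wed  2066: Tue/Thu  2067: Wed/Fri  2068: Fri/Sat  2069: Sat/Mon  2070: Sun/Tue  2071: Mon/Wed  2072: Wed/Thu  2073: Thu/Sat  2074: Fri/Sun  2075: Sat/Mon  2076: Mon/Tue  2077: Tue/Thu  …(48 more)…  2126: Sat/Mon  2127: Sun/Tue  2128: Tue/Wed  2129: Wed/Fri  2130: Thu/Sat  2131: Fri/Sun  2132: Sun/Mon  2133: Mon/Wed  2134: Tue/Thu  2135: Wed/Fri  2136: Fri/Sat  2137: Sat/Mon  2138: Sun/Tue  2139: Mon/Wed
Both conditions hold in: 2084, 2124 — 2.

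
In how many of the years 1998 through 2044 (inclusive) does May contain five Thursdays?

20

May has 31 days; it has five Thursdays when Thursday falls among the first (month-length − 28) days — i.e. when May 1 is one of Thursday/Wednesday/Tuesday.
May 1 by year: 1998:Fri 1999:Sat 2000:Mon 2001:Tue✓ 2002:Wed✓ 2003:Thu✓ 2004:Sat 2005:Sun 2006:Mon 2007:Tue✓ 2008:Thu✓ 2009:Fri 2010:Sat 2011:Sun 2012:Tue✓ …(17 more)… 2030:Wed✓ 2031:Thu✓ 2032:Sat 2033:Sun 2034:Mon 2035:Tue✓ 2036:Thu✓ 2037:Fri 2038:Sat 2039:Sun 2040:Tue✓ 2041:Wed✓ 2042:Thu✓ 2043:Fri 2044:Sun
Years with five Thursdays: 2001, 2002, 2003, 2007, 2008, 2012, 2013, 2014, 2018, 2019, 2024, 2025, 2029, 2030, 2031, 2035, 2036, 2040, 2041, 2042 → 20.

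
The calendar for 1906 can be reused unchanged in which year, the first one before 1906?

1900

Two years share a calendar iff Jan 1 falls on the same weekday and both are leap or both are common. 1906: Jan 1 is Monday, common year.
1905: Jan 1 Sunday, common
1904: Jan 1 Friday, leap
1903: Jan 1 Thursday, common
1902: Jan 1 Wednesday, common
1901: Jan 1 Tuesday, common
1900: Jan 1 Monday, common
1900 matches on both conditions.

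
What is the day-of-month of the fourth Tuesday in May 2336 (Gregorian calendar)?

May 1, 2336 is a Friday, so the first Tuesday is the 5th.
The fourth Tuesday is 5 + 21 = 26.

26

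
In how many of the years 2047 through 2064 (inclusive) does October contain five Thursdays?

8

October has 31 days; it has five Thursdays when Thursday falls among the first (month-length − 28) days — i.e. when October 1 is one of Thursday/Wednesday/Tuesday.
October 1 by year: 2047:Tue✓ 2048:Thu✓ 2049:Fri 2050:Sat 2051:Sun 2052:Tue✓ 2053:Wed✓ 2054:Thu✓ 2055:Fri 2056:Sun 2057:Mon 2058:Tue✓ 2059:Wed✓ 2060:Fri 2061:Sat 2062:Sun 2063:Mon 2064:Wed✓
Years with five Thursdays: 2047, 2048, 2052, 2053, 2054, 2058, 2059, 2064 → 8.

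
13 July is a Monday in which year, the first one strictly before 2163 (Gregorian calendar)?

From one year to the next, a fixed date's weekday advances by 1, or by 2 when a Feb 29 lies between the two dates.
2163: July 13 is Wednesday.
2162: Tuesday (−1)
2161: Monday (−1)
13 July falls on a Monday in 2161.

2161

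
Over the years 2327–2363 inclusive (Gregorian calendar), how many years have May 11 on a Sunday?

5

Track May 11's weekday year by year (advancing +1, or +2 across a Feb 29):
  2327: Wed  2328: Fri (+2)  2329: Sat (+1)  2330: Sun (+1) ✓  2331: Mon (+1)
  2332: Wed (+2)  2333: Thu (+1)  2334: Fri (+1)  2335: Sat (+1)  2336: Mon (+2)
  2337: Tue (+1)  2338: Wed (+1)  2339: Thu (+1)  2340: Sat (+2)  … (9 more years) …
  2350: Thu (+1)  2351: Fri (+1)  2352: Sun (+2) ✓  2353: Mon (+1)  2354: Tue (+1)
  2355: Wed (+1)  2356: Fri (+2)  2357: Sat (+1)  2358: Sun (+1) ✓  2359: Mon (+1)
  2360: Wed (+2)  2361: Thu (+1)  2362: Fri (+1)  2363: Sat (+1)
Sunday years: 2330, 2341, 2347, 2352, 2358 — 5 in total.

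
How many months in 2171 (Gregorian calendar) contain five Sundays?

4

A month of length L has five Sundays iff its first Sunday is on day ≤ L−28 (so day 1–3 in a 31-day month, 1–2 in a 30-day month, day 1 in a leap February).
Checking each month of 2171: Jan starts Tue (31d); Feb starts Fri (28d); Mar starts Fri (31d) ✓; Apr starts Mon (30d); May starts Wed (31d); Jun starts Sat (30d) ✓; Jul starts Mon (31d); Aug starts Thu (31d); Sep starts Sun (30d) ✓; Oct starts Tue (31d); Nov starts Fri (30d); Dec starts Sun (31d) ✓.
Five-Sunday months: March, June, September, December → 4.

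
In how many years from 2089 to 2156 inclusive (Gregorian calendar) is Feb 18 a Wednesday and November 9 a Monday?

8

Check each year's weekday for Feb 18 and November 9:
  2089: Fri/Wed  2090: Sat/Thu  2091: Sun/Fri  2092: Mon/Sun  2093: Wed/Mon ✓  2094: Thu/Tue  2095: Fri/Wed  2096: Sat/Fri  2097: Mon/Sat  2098: Tue/Sun  2099: Wed/Mon ✓  2100: Thu/Tue  2101: Fri/Wed  2102: Sat/Thu  …(40 more)…  2143: Mon/Sat  2144: Tue/Mon  2145: Thu/Tue  2146: Fri/Wed  2147: Sat/Thu  2148: Sun/Sat  2149: Tue/Sun  2150: Wed/Mon ✓  2151: Thu/Tue  2152: Fri/Thu  2153: Sun/Fri  2154: Mon/Sat  2155: Tue/Sun  2156: Wed/Tue
Both conditions hold in: 2093, 2099, 2105, 2111, 2122, 2133, 2139, 2150 — 8.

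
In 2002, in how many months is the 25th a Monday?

Check the 25th of each month of 2002: Jan 25: Fri, Feb 25: Mon, Mar 25: Mon, Apr 25: Thu, May 25: Sat, Jun 25: Tue, Jul 25: Thu, Aug 25: Sun, Sep 25: Wed, Oct 25: Fri, Nov 25: Mon, Dec 25: Wed.
Monday occurs in February, March, November — 3 months.

3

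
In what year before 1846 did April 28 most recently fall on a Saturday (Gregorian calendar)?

1838

From one year to the next, a fixed date's weekday advances by 1, or by 2 when a Feb 29 lies between the two dates.
1846: April 28 is Tuesday.
1845: Monday (−1)
1844: Sunday (−1)
1843: Friday (−2)
1842: Thursday (−1)
1841: Wednesday (−1)
1840: Tuesday (−1)
1839: Sunday (−2)
1838: Saturday (−1)
April 28 falls on a Saturday in 1838.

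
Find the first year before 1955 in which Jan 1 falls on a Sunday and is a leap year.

Jan 1 advances by 2 weekdays after a leap year and by 1 after a common year.
1955: Jan 1 is Saturday.
1954: Friday
1953: Thursday
1952: Tuesday (leap)
1951: Monday
1950: Sunday
1949: Saturday
1948: Thursday (leap)
1947: Wednesday
1946: Tuesday
1945: Monday
1944: Saturday (leap)
1943: Friday
1942: Thursday
1941: Wednesday
1940: Monday (leap)
1939: Sunday
1938: Saturday
1937: Friday
1936: Wednesday (leap)
1935: Tuesday
1934: Monday
1933: Sunday
1932: Friday (leap)
1931: Thursday
1930: Wednesday
1929: Tuesday
1928: Sunday (leap)
1928 begins on a Sunday and is a leap year.

1928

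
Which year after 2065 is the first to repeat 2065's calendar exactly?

2071

Two years share a calendar iff Jan 1 falls on the same weekday and both are leap or both are common. 2065: Jan 1 is Thursday, common year.
2066: Jan 1 Friday, common
2067: Jan 1 Saturday, common
2068: Jan 1 Sunday, leap
2069: Jan 1 Tuesday, common
2070: Jan 1 Wednesday, common
2071: Jan 1 Thursday, common
2071 matches on both conditions.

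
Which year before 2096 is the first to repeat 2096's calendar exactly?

2068

Two years share a calendar iff Jan 1 falls on the same weekday and both are leap or both are common. 2096: Jan 1 is Sunday, leap year.
2095: Jan 1 Saturday, common
2094: Jan 1 Friday, common
2093: Jan 1 Thursday, common
2092: Jan 1 Tuesday, leap
2091: Jan 1 Monday, common
2090: Jan 1 Sunday, common
2089: Jan 1 Saturday, common
2088: Jan 1 Thursday, leap
2087: Jan 1 Wednesday, common
2086: Jan 1 Tuesday, common
2085: Jan 1 Monday, common
2084: Jan 1 Saturday, leap
2083: Jan 1 Friday, common
2082: Jan 1 Thursday, common
2081: Jan 1 Wednesday, common
2080: Jan 1 Monday, leap
2079: Jan 1 Sunday, common
2078: Jan 1 Saturday, common
2077: Jan 1 Friday, common
2076: Jan 1 Wednesday, leap
2075: Jan 1 Tuesday, common
2074: Jan 1 Monday, common
2073: Jan 1 Sunday, common
2072: Jan 1 Friday, leap
2071: Jan 1 Thursday, common
2070: Jan 1 Wednesday, common
2069: Jan 1 Tuesday, common
2068: Jan 1 Sunday, leap
2068 matches on both conditions.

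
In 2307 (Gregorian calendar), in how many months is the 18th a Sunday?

1

Check the 18th of each month of 2307: Jan 18: Fri, Feb 18: Mon, Mar 18: Mon, Apr 18: Thu, May 18: Sat, Jun 18: Tue, Jul 18: Thu, Aug 18: Sun, Sep 18: Wed, Oct 18: Fri, Nov 18: Mon, Dec 18: Wed.
Sunday occurs in August — 1 month.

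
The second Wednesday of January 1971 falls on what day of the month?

13

January 1, 1971 is a Friday, so the first Wednesday is the 6th.
The second Wednesday is 6 + 7 = 13.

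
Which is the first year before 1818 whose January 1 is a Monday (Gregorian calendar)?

Jan 1 advances by 2 weekdays after a leap year and by 1 after a common year.
1818: Jan 1 is Thursday.
1817: Wednesday
1816: Monday (leap)
1816 begins on a Monday

1816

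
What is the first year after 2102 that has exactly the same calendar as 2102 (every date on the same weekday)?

2113

Two years share a calendar iff Jan 1 falls on the same weekday and both are leap or both are common. 2102: Jan 1 is Sunday, common year.
2103: Jan 1 Monday, common
2104: Jan 1 Tuesday, leap
2105: Jan 1 Thursday, common
2106: Jan 1 Friday, common
2107: Jan 1 Saturday, common
2108: Jan 1 Sunday, leap
2109: Jan 1 Tuesday, common
2110: Jan 1 Wednesday, common
2111: Jan 1 Thursday, common
2112: Jan 1 Friday, leap
2113: Jan 1 Sunday, common
2113 matches on both conditions.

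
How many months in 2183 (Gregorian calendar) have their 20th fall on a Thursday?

3

Check the 20th of each month of 2183: Jan 20: Mon, Feb 20: Thu, Mar 20: Thu, Apr 20: Sun, May 20: Tue, Jun 20: Fri, Jul 20: Sun, Aug 20: Wed, Sep 20: Sat, Oct 20: Mon, Nov 20: Thu, Dec 20: Sat.
Thursday occurs in February, March, November — 3 months.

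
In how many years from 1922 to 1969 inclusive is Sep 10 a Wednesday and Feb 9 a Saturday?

Check each year's weekday for Sep 10 and Feb 9:
  1922: Sun/Thu  1923: Mon/Fri  1924: Wed/Sat ✓  1925: Thu/Mon  1926: Fri/Tue  1927: Sat/Wed  1928: Mon/Thu  1929: Tue/Sat  1930: Wed/Sun  1931: Thu/Mon  1932: Sat/Tue  1933: Sun/Thu  1934: Mon/Fri  1935: Tue/Sat  …(20 more)…  1956: Mon/Thu  1957: Tue/Sat  1958: Wed/Sun  1959: Thu/Mon  1960: Sat/Tue  1961: Sun/Thu  1962: Mon/Fri  1963: Tue/Sat  1964: Thu/Sun  1965: Fri/Tue  1966: Sat/Wed  1967: Sun/Thu  1968: Tue/Fri  1969: Wed/Sun
Both conditions hold in: 1924, 1952 — 2.

2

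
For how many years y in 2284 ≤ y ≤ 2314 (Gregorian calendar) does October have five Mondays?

October has 31 days; it has five Mondays when Monday falls among the first (month-length − 28) days — i.e. when October 1 is one of Monday/Sunday/Saturday.
October 1 by year: 2284:Wed 2285:Thu 2286:Fri 2287:Sat✓ 2288:Mon✓ 2289:Tue 2290:Wed 2291:Thu 2292:Sat✓ 2293:Sun✓ 2294:Mon✓ 2295:Tue 2296:Thu 2297:Fri 2298:Sat✓ 2299:Sun✓ 2300:Mon✓ 2301:Tue 2302:Wed 2303:Thu 2304:Sat✓ 2305:Sun✓ 2306:Mon✓ 2307:Tue 2308:Thu 2309:Fri 2310:Sat✓ 2311:Sun✓ 2312:Tue 2313:Wed 2314:Thu
Years with five Mondays: 2287, 2288, 2292, 2293, 2294, 2298, 2299, 2300, 2304, 2305, 2306, 2310, 2311 → 13.

13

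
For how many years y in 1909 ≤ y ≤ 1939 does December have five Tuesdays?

December has 31 days; it has five Tuesdays when Tuesday falls among the first (month-length − 28) days — i.e. when December 1 is one of Tuesday/Monday/Sunday.
December 1 by year: 1909:Wed 1910:Thu 1911:Fri 1912:Sun✓ 1913:Mon✓ 1914:Tue✓ 1915:Wed 1916:Fri 1917:Sat 1918:Sun✓ 1919:Mon✓ 1920:Wed 1921:Thu 1922:Fri 1923:Sat 1924:Mon✓ 1925:Tue✓ 1926:Wed 1927:Thu 1928:Sat 1929:Sun✓ 1930:Mon✓ 1931:Tue✓ 1932:Thu 1933:Fri 1934:Sat 1935:Sun✓ 1936:Tue✓ 1937:Wed 1938:Thu 1939:Fri
Years with five Tuesdays: 1912, 1913, 1914, 1918, 1919, 1924, 1925, 1929, 1930, 1931, 1935, 1936 → 12.

12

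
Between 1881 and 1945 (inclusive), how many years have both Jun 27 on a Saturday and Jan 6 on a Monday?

Check each year's weekday for Jun 27 and Jan 6:
  1881: Mon/Thu  1882: Tue/Fri  1883: Wed/Sat  1884: Fri/Sun  1885: Sat/Tue  1886: Sun/Wed  1887: Mon/Thu  1888: Wed/Fri  1889: Thu/Sun  1890: Fri/Mon  1891: Sat/Tue  1892: Mon/Wed  1893: Tue/Fri  1894: Wed/Sat  …(37 more)…  1932: Mon/Wed  1933: Tue/Fri  1934: Wed/Sat  1935: Thu/Sun  1936: Sat/Mon ✓  1937: Sun/Wed  1938: Mon/Thu  1939: Tue/Fri  1940: Thu/Sat  1941: Fri/Mon  1942: Sat/Tue  1943: Sun/Wed  1944: Tue/Thu  1945: Wed/Sat
Both conditions hold in: 1896, 1908, 1936 — 3.

3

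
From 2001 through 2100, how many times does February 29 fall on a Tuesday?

Leap years in 2001–2100: 24 of them.
Feb 29 weekday advances by 5 (mod 7) from one leap year to the next four years later (or differs when a century non-leap intervenes).
Leap-day weekdays: 2004:Sun 2008:Fri 2012:Wed 2016:Mon 2020:Sat 2024:Thu 2028:Tue✓ 2032:Sun 2036:Fri 2040:Wed 2044:Mon 2048:Sat 2052:Thu 2056:Tue✓ 2060:Sun 2064:Fri 2068:Wed 2072:Mon 2076:Sat 2080:Thu 2084:Tue✓ 2088:Sun 2092:Fri 2096:Wed
Tuesday: 2028, 2056, 2084 → 3.

3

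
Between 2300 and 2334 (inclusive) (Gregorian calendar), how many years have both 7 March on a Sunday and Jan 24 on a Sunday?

3

Check each year's weekday for 7 March and Jan 24:
  2300: Wed/Wed  2301: Thu/Thu  2302: Fri/Fri  2303: Sat/Sat  2304: Mon/Sun  2305: Tue/Tue  2306: Wed/Wed  2307: Thu/Thu  2308: Sat/Fri  2309: Sun/Sun ✓  2310: Mon/Mon  2311: Tue/Tue  2312: Thu/Wed  2313: Fri/Fri  …(7 more)…  2321: Mon/Mon  2322: Tue/Tue  2323: Wed/Wed  2324: Fri/Thu  2325: Sat/Sat  2326: Sun/Sun ✓  2327: Mon/Mon  2328: Wed/Tue  2329: Thu/Thu  2330: Fri/Fri  2331: Sat/Sat  2332: Mon/Sun  2333: Tue/Tue  2334: Wed/Wed
Both conditions hold in: 2309, 2315, 2326 — 3.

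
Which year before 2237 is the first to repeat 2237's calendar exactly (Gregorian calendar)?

2226

Two years share a calendar iff Jan 1 falls on the same weekday and both are leap or both are common. 2237: Jan 1 is Sunday, common year.
2236: Jan 1 Friday, leap
2235: Jan 1 Thursday, common
2234: Jan 1 Wednesday, common
2233: Jan 1 Tuesday, common
2232: Jan 1 Sunday, leap
2231: Jan 1 Saturday, common
2230: Jan 1 Friday, common
2229: Jan 1 Thursday, common
2228: Jan 1 Tuesday, leap
2227: Jan 1 Monday, common
2226: Jan 1 Sunday, common
2226 matches on both conditions.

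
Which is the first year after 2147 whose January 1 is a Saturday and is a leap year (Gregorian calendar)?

2152

Jan 1 advances by 2 weekdays after a leap year and by 1 after a common year.
2147: Jan 1 is Sunday.
2148: Monday (leap)
2149: Wednesday
2150: Thursday
2151: Friday
2152: Saturday (leap)
2152 begins on a Saturday and is a leap year.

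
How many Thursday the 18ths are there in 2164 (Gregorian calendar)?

Check the 18th of each month of 2164: Jan 18: Wed, Feb 18: Sat, Mar 18: Sun, Apr 18: Wed, May 18: Fri, Jun 18: Mon, Jul 18: Wed, Aug 18: Sat, Sep 18: Tue, Oct 18: Thu, Nov 18: Sun, Dec 18: Tue.
Thursday occurs in October — 1 month.

1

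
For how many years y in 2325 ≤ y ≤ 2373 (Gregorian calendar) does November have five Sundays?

14

November has 30 days; it has five Sundays when Sunday falls among the first (month-length − 28) days — i.e. when November 1 is one of Sunday/Saturday.
November 1 by year: 2325:Sun✓ 2326:Mon 2327:Tue 2328:Thu 2329:Fri 2330:Sat✓ 2331:Sun✓ 2332:Tue 2333:Wed 2334:Thu 2335:Fri 2336:Sun✓ 2337:Mon 2338:Tue 2339:Wed …(19 more)… 2359:Sun✓ 2360:Tue 2361:Wed 2362:Thu 2363:Fri 2364:Sun✓ 2365:Mon 2366:Tue 2367:Wed 2368:Fri 2369:Sat✓ 2370:Sun✓ 2371:Mon 2372:Wed 2373:Thu
Years with five Sundays: 2325, 2330, 2331, 2336, 2341, 2342, 2347, 2352, 2353, 2358, 2359, 2364, 2369, 2370 → 14.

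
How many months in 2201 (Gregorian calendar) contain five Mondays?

4

A month of length L has five Mondays iff its first Monday is on day ≤ L−28 (so day 1–3 in a 31-day month, 1–2 in a 30-day month, day 1 in a leap February).
Checking each month of 2201: Jan starts Thu (31d); Feb starts Sun (28d); Mar starts Sun (31d) ✓; Apr starts Wed (30d); May starts Fri (31d); Jun starts Mon (30d) ✓; Jul starts Wed (31d); Aug starts Sat (31d) ✓; Sep starts Tue (30d); Oct starts Thu (31d); Nov starts Sun (30d) ✓; Dec starts Tue (31d).
Five-Monday months: March, June, August, November → 4.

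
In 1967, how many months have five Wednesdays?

4

A month of length L has five Wednesdays iff its first Wednesday is on day ≤ L−28 (so day 1–3 in a 31-day month, 1–2 in a 30-day month, day 1 in a leap February).
Checking each month of 1967: Jan starts Sun (31d); Feb starts Wed (28d); Mar starts Wed (31d) ✓; Apr starts Sat (30d); May starts Mon (31d) ✓; Jun starts Thu (30d); Jul starts Sat (31d); Aug starts Tue (31d) ✓; Sep starts Fri (30d); Oct starts Sun (31d); Nov starts Wed (30d) ✓; Dec starts Fri (31d).
Five-Wednesday months: March, May, August, November → 4.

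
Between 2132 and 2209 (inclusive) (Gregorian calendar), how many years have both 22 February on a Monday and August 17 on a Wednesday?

Check each year's weekday for 22 February and August 17:
  2132: Fri/Sun  2133: Sun/Mon  2134: Mon/Tue  2135: Tue/Wed  2136: Wed/Fri  2137: Fri/Sat  2138: Sat/Sun  2139: Sun/Mon  2140: Mon/Wed ✓  2141: Wed/Thu  2142: Thu/Fri  2143: Fri/Sat  2144: Sat/Mon  2145: Mon/Tue  …(50 more)…  2196: Mon/Wed ✓  2197: Wed/Thu  2198: Thu/Fri  2199: Fri/Sat  2200: Sat/Sun  2201: Sun/Mon  2202: Mon/Tue  2203: Tue/Wed  2204: Wed/Fri  2205: Fri/Sat  2206: Sat/Sun  2207: Sun/Mon  2208: Mon/Wed ✓  2209: Wed/Thu
Both conditions hold in: 2140, 2168, 2196, 2208 — 4.

4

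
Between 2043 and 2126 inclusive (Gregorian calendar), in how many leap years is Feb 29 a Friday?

Leap years in 2043–2126: 20 of them.
Feb 29 weekday advances by 5 (mod 7) from one leap year to the next four years later (or differs when a century non-leap intervenes).
Leap-day weekdays: 2044:Mon 2048:Sat 2052:Thu 2056:Tue 2060:Sun 2064:Fri✓ 2068:Wed 2072:Mon 2076:Sat 2080:Thu 2084:Tue 2088:Sun 2092:Fri✓ 2096:Wed 2104:Fri✓ 2108:Wed 2112:Mon 2116:Sat 2120:Thu 2124:Tue
Friday: 2064, 2092, 2104 → 3.

3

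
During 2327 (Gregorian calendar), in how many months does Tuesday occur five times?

A month of length L has five Tuesdays iff its first Tuesday is on day ≤ L−28 (so day 1–3 in a 31-day month, 1–2 in a 30-day month, day 1 in a leap February).
Checking each month of 2327: Jan starts Sat (31d); Feb starts Tue (28d); Mar starts Tue (31d) ✓; Apr starts Fri (30d); May starts Sun (31d) ✓; Jun starts Wed (30d); Jul starts Fri (31d); Aug starts Mon (31d) ✓; Sep starts Thu (30d); Oct starts Sat (31d); Nov starts Tue (30d) ✓; Dec starts Thu (31d).
Five-Tuesday months: March, May, August, November → 4.

4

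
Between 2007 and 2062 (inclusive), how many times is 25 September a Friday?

Track 25 September's weekday year by year (advancing +1, or +2 across a Feb 29):
  2007: Tue  2008: Thu (+2)  2009: Fri (+1) ✓  2010: Sat (+1)  2011: Sun (+1)
  2012: Tue (+2)  2013: Wed (+1)  2014: Thu (+1)  2015: Fri (+1) ✓  2016: Sun (+2)
  2017: Mon (+1)  2018: Tue (+1)  2019: Wed (+1)  2020: Fri (+2) ✓  … (28 more years) …
  2049: Sat (+1)  2050: Sun (+1)  2051: Mon (+1)  2052: Wed (+2)  2053: Thu (+1)
  2054: Fri (+1) ✓  2055: Sat (+1)  2056: Mon (+2)  2057: Tue (+1)  2058: Wed (+1)
  2059: Thu (+1)  2060: Sat (+2)  2061: Sun (+1)  2062: Mon (+1)
Friday years: 2009, 2015, 2020, 2026, 2037, 2043, 2048, 2054 — 8 in total.

8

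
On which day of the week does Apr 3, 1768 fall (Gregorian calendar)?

January 1, 1768 is a Friday.
April 3 is day 94 of the year, i.e. 93 days after Jan 1.
93 mod 7 = 2, so advance 2 weekdays from Friday: Sunday.

Sunday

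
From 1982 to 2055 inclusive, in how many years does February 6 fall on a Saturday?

12

Track February 6's weekday year by year (advancing +1, or +2 across a Feb 29):
  1982: Sat ✓  1983: Sun (+1)  1984: Mon (+1)  1985: Wed (+2)  1986: Thu (+1)
  1987: Fri (+1)  1988: Sat (+1) ✓  1989: Mon (+2)  1990: Tue (+1)  1991: Wed (+1)
  1992: Thu (+1)  1993: Sat (+2) ✓  1994: Sun (+1)  1995: Mon (+1)  … (46 more years) …
  2042: Thu (+1)  2043: Fri (+1)  2044: Sat (+1) ✓  2045: Mon (+2)  2046: Tue (+1)
  2047: Wed (+1)  2048: Thu (+1)  2049: Sat (+2) ✓  2050: Sun (+1)  2051: Mon (+1)
  2052: Tue (+1)  2053: Thu (+2)  2054: Fri (+1)  2055: Sat (+1) ✓
Saturday years: 1982, 1988, 1993, 1999, 2010, 2016, 2021, 2027, 2038, 2044, 2049, 2055 — 12 in total.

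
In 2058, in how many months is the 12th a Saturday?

Check the 12th of each month of 2058: Jan 12: Sat, Feb 12: Tue, Mar 12: Tue, Apr 12: Fri, May 12: Sun, Jun 12: Wed, Jul 12: Fri, Aug 12: Mon, Sep 12: Thu, Oct 12: Sat, Nov 12: Tue, Dec 12: Thu.
Saturday occurs in January, October — 2 months.

2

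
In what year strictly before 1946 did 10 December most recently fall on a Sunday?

From one year to the next, a fixed date's weekday advances by 1, or by 2 when a Feb 29 lies between the two dates.
1946: December 10 is Tuesday.
1945: Monday (−1)
1944: Sunday (−1)
10 December falls on a Sunday in 1944.

1944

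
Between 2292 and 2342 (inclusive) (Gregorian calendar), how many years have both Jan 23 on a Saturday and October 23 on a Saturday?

Check each year's weekday for Jan 23 and October 23:
  2292: Sat/Sun  2293: Mon/Mon  2294: Tue/Tue  2295: Wed/Wed  2296: Thu/Fri  2297: Sat/Sat ✓  2298: Sun/Sun  2299: Mon/Mon  2300: Tue/Tue  2301: Wed/Wed  2302: Thu/Thu  2303: Fri/Fri  2304: Sat/Sun  2305: Mon/Mon  …(23 more)…  2329: Wed/Wed  2330: Thu/Thu  2331: Fri/Fri  2332: Sat/Sun  2333: Mon/Mon  2334: Tue/Tue  2335: Wed/Wed  2336: Thu/Fri  2337: Sat/Sat ✓  2338: Sun/Sun  2339: Mon/Mon  2340: Tue/Wed  2341: Thu/Thu  2342: Fri/Fri
Both conditions hold in: 2297, 2309, 2315, 2326, 2337 — 5.

5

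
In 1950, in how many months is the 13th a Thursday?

Check the 13th of each month of 1950: Jan 13: Fri, Feb 13: Mon, Mar 13: Mon, Apr 13: Thu, May 13: Sat, Jun 13: Tue, Jul 13: Thu, Aug 13: Sun, Sep 13: Wed, Oct 13: Fri, Nov 13: Mon, Dec 13: Wed.
Thursday occurs in April, July — 2 months.

2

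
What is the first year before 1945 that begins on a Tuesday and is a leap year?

Jan 1 advances by 2 weekdays after a leap year and by 1 after a common year.
1945: Jan 1 is Monday.
1944: Saturday (leap)
1943: Friday
1942: Thursday
1941: Wednesday
1940: Monday (leap)
1939: Sunday
1938: Saturday
1937: Friday
1936: Wednesday (leap)
1935: Tuesday
1934: Monday
1933: Sunday
1932: Friday (leap)
1931: Thursday
1930: Wednesday
1929: Tuesday
1928: Sunday (leap)
1927: Saturday
1926: Friday
1925: Thursday
1924: Tuesday (leap)
1924 begins on a Tuesday and is a leap year.

1924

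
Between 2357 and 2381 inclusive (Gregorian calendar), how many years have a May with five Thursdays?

May has 31 days; it has five Thursdays when Thursday falls among the first (month-length − 28) days — i.e. when May 1 is one of Thursday/Wednesday/Tuesday.
May 1 by year: 2357:Wed✓ 2358:Thu✓ 2359:Fri 2360:Sun 2361:Mon 2362:Tue✓ 2363:Wed✓ 2364:Fri 2365:Sat 2366:Sun 2367:Mon 2368:Wed✓ 2369:Thu✓ 2370:Fri 2371:Sat 2372:Mon 2373:Tue✓ 2374:Wed✓ 2375:Thu✓ 2376:Sat 2377:Sun 2378:Mon 2379:Tue✓ 2380:Thu✓ 2381:Fri
Years with five Thursdays: 2357, 2358, 2362, 2363, 2368, 2369, 2373, 2374, 2375, 2379, 2380 → 11.

11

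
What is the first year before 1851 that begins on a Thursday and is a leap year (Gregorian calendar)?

1824

Jan 1 advances by 2 weekdays after a leap year and by 1 after a common year.
1851: Jan 1 is Wednesday.
1850: Tuesday
1849: Monday
1848: Saturday (leap)
1847: Friday
1846: Thursday
1845: Wednesday
1844: Monday (leap)
1843: Sunday
1842: Saturday
1841: Friday
1840: Wednesday (leap)
1839: Tuesday
1838: Monday
1837: Sunday
1836: Friday (leap)
1835: Thursday
1834: Wednesday
1833: Tuesday
1832: Sunday (leap)
1831: Saturday
1830: Friday
1829: Thursday
1828: Tuesday (leap)
1827: Monday
1826: Sunday
1825: Saturday
1824: Thursday (leap)
1824 begins on a Thursday and is a leap year.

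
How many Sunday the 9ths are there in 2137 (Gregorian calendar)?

1

Check the 9th of each month of 2137: Jan 9: Wed, Feb 9: Sat, Mar 9: Sat, Apr 9: Tue, May 9: Thu, Jun 9: Sun, Jul 9: Tue, Aug 9: Fri, Sep 9: Mon, Oct 9: Wed, Nov 9: Sat, Dec 9: Mon.
Sunday occurs in June — 1 month.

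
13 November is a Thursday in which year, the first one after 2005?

From one year to the next, a fixed date's weekday advances by 1, or by 2 when a Feb 29 lies between the two dates.
2005: November 13 is Sunday.
2006: Monday (+1)
2007: Tuesday (+1)
2008: Thursday (+2)
13 November falls on a Thursday in 2008.

2008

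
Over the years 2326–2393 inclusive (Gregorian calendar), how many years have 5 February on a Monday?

9

Track 5 February's weekday year by year (advancing +1, or +2 across a Feb 29):
  2326: Fri  2327: Sat (+1)  2328: Sun (+1)  2329: Tue (+2)  2330: Wed (+1)
  2331: Thu (+1)  2332: Fri (+1)  2333: Sun (+2)  2334: Mon (+1) ✓  2335: Tue (+1)
  2336: Wed (+1)  2337: Fri (+2)  2338: Sat (+1)  2339: Sun (+1)  … (40 more years) …
  2380: Tue (+1)  2381: Thu (+2)  2382: Fri (+1)  2383: Sat (+1)  2384: Sun (+1)
  2385: Tue (+2)  2386: Wed (+1)  2387: Thu (+1)  2388: Fri (+1)  2389: Sun (+2)
  2390: Mon (+1) ✓  2391: Tue (+1)  2392: Wed (+1)  2393: Fri (+2)
Monday years: 2334, 2340, 2345, 2351, 2362, 2368, 2373, 2379, 2390 — 9 in total.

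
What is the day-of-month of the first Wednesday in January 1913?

1

January 1, 1913 is a Wednesday, so the first Wednesday is the 1st.
The first Wednesday is 1 + 0 = 1.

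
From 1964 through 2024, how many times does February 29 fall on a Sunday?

Leap years in 1964–2024: 16 of them.
Feb 29 weekday advances by 5 (mod 7) from one leap year to the next four years later (or differs when a century non-leap intervenes).
Leap-day weekdays: 1964:Sat 1968:Thu 1972:Tue 1976:Sun✓ 1980:Fri 1984:Wed 1988:Mon 1992:Sat 1996:Thu 2000:Tue 2004:Sun✓ 2008:Fri 2012:Wed 2016:Mon 2020:Sat 2024:Thu
Sunday: 1976, 2004 → 2.

2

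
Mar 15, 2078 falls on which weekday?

Tuesday

January 1, 2078 is a Saturday.
March 15 is day 74 of the year, i.e. 73 days after Jan 1.
73 mod 7 = 3, so advance 3 weekdays from Saturday: Tuesday.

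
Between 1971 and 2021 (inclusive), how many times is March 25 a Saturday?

Track March 25's weekday year by year (advancing +1, or +2 across a Feb 29):
  1971: Thu  1972: Sat (+2) ✓  1973: Sun (+1)  1974: Mon (+1)  1975: Tue (+1)
  1976: Thu (+2)  1977: Fri (+1)  1978: Sat (+1) ✓  1979: Sun (+1)  1980: Tue (+2)
  1981: Wed (+1)  1982: Thu (+1)  1983: Fri (+1)  1984: Sun (+2)  … (23 more years) …
  2008: Tue (+2)  2009: Wed (+1)  2010: Thu (+1)  2011: Fri (+1)  2012: Sun (+2)
  2013: Mon (+1)  2014: Tue (+1)  2015: Wed (+1)  2016: Fri (+2)  2017: Sat (+1) ✓
  2018: Sun (+1)  2019: Mon (+1)  2020: Wed (+2)  2021: Thu (+1)
Saturday years: 1972, 1978, 1989, 1995, 2000, 2006, 2017 — 7 in total.

7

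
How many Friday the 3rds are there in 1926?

Check the 3rd of each month of 1926: Jan 3: Sun, Feb 3: Wed, Mar 3: Wed, Apr 3: Sat, May 3: Mon, Jun 3: Thu, Jul 3: Sat, Aug 3: Tue, Sep 3: Fri, Oct 3: Sun, Nov 3: Wed, Dec 3: Fri.
Friday occurs in September, December — 2 months.

2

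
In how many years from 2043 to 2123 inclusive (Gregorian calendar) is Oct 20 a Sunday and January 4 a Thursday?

Check each year's weekday for Oct 20 and January 4:
  2043: Tue/Sun  2044: Thu/Mon  2045: Fri/Wed  2046: Sat/Thu  2047: Sun/Fri  2048: Tue/Sat  2049: Wed/Mon  2050: Thu/Tue  2051: Fri/Wed  2052: Sun/Thu ✓  2053: Mon/Sat  2054: Tue/Sun  2055: Wed/Mon  2056: Fri/Tue  …(53 more)…  2110: Mon/Sat  2111: Tue/Sun  2112: Thu/Mon  2113: Fri/Wed  2114: Sat/Thu  2115: Sun/Fri  2116: Tue/Sat  2117: Wed/Mon  2118: Thu/Tue  2119: Fri/Wed  2120: Sun/Thu ✓  2121: Mon/Sat  2122: Tue/Sun  2123: Wed/Mon
Both conditions hold in: 2052, 2080, 2120 — 3.

3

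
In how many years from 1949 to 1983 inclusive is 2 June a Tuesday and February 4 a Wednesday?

Check each year's weekday for 2 June and February 4:
  1949: Thu/Fri  1950: Fri/Sat  1951: Sat/Sun  1952: Mon/Mon  1953: Tue/Wed ✓  1954: Wed/Thu  1955: Thu/Fri  1956: Sat/Sat  1957: Sun/Mon  1958: Mon/Tue  1959: Tue/Wed ✓  1960: Thu/Thu  1961: Fri/Sat  1962: Sat/Sun  …(7 more)…  1970: Tue/Wed ✓  1971: Wed/Thu  1972: Fri/Fri  1973: Sat/Sun  1974: Sun/Mon  1975: Mon/Tue  1976: Wed/Wed  1977: Thu/Fri  1978: Fri/Sat  1979: Sat/Sun  1980: Mon/Mon  1981: Tue/Wed ✓  1982: Wed/Thu  1983: Thu/Fri
Both conditions hold in: 1953, 1959, 1970, 1981 — 4.

4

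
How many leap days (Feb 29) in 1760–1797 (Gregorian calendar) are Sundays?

Leap years in 1760–1797: 10 of them.
Feb 29 weekday advances by 5 (mod 7) from one leap year to the next four years later (or differs when a century non-leap intervenes).
Leap-day weekdays: 1760:Fri 1764:Wed 1768:Mon 1772:Sat 1776:Thu 1780:Tue 1784:Sun✓ 1788:Fri 1792:Wed 1796:Mon
Sunday: 1784 → 1.

1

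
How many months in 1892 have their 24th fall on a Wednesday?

2

Check the 24th of each month of 1892: Jan 24: Sun, Feb 24: Wed, Mar 24: Thu, Apr 24: Sun, May 24: Tue, Jun 24: Fri, Jul 24: Sun, Aug 24: Wed, Sep 24: Sat, Oct 24: Mon, Nov 24: Thu, Dec 24: Sat.
Wednesday occurs in February, August — 2 months.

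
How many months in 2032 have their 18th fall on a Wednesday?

Check the 18th of each month of 2032: Jan 18: Sun, Feb 18: Wed, Mar 18: Thu, Apr 18: Sun, May 18: Tue, Jun 18: Fri, Jul 18: Sun, Aug 18: Wed, Sep 18: Sat, Oct 18: Mon, Nov 18: Thu, Dec 18: Sat.
Wednesday occurs in February, August — 2 months.

2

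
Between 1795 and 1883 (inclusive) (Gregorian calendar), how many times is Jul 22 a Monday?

Track Jul 22's weekday year by year (advancing +1, or +2 across a Feb 29):
  1795: Wed  1796: Fri (+2)  1797: Sat (+1)  1798: Sun (+1)  1799: Mon (+1) ✓
  1800: Tue (+1)  1801: Wed (+1)  1802: Thu (+1)  1803: Fri (+1)  1804: Sun (+2)
  1805: Mon (+1) ✓  1806: Tue (+1)  1807: Wed (+1)  1808: Fri (+2)  … (61 more years) …
  1870: Fri (+1)  1871: Sat (+1)  1872: Mon (+2) ✓  1873: Tue (+1)  1874: Wed (+1)
  1875: Thu (+1)  1876: Sat (+2)  1877: Sun (+1)  1878: Mon (+1) ✓  1879: Tue (+1)
  1880: Thu (+2)  1881: Fri (+1)  1882: Sat (+1)  1883: Sun (+1)
Monday years: 1799, 1805, 1811, 1816, 1822, 1833, 1839, 1844, 1850, 1861, 1867, 1872, 1878 — 13 in total.

13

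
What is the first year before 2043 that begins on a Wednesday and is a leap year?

2020

Jan 1 advances by 2 weekdays after a leap year and by 1 after a common year.
2043: Jan 1 is Thursday.
2042: Wednesday
2041: Tuesday
2040: Sunday (leap)
2039: Saturday
2038: Friday
2037: Thursday
2036: Tuesday (leap)
2035: Monday
2034: Sunday
2033: Saturday
2032: Thursday (leap)
2031: Wednesday
2030: Tuesday
2029: Monday
2028: Saturday (leap)
2027: Friday
2026: Thursday
2025: Wednesday
2024: Monday (leap)
2023: Sunday
2022: Saturday
2021: Friday
2020: Wednesday (leap)
2020 begins on a Wednesday and is a leap year.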